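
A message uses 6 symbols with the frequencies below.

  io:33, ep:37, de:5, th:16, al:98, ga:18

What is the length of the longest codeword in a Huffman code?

4

Merge the two lowest-weight nodes at each step:
combine de(5), th(16) → 21
combine ga(18), 21 → 39
combine io(33), ep(37) → 70
combine 39, 70 → 109
combine al(98), 109 → 207
Maximum depth reached is 4.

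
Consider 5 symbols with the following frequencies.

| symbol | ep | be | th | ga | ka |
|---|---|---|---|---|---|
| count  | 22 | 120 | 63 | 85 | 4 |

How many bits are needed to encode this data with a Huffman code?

583

Merge the two smallest weights repeatedly:
merge ka(4) and ep(22): 26
merge 26 and th(63): 89
merge ga(85) and 89: 174
merge be(120) and 174: 294
The encoded length is the sum of every internal node's weight: 26 + 89 + 174 + 294 = 583 bits.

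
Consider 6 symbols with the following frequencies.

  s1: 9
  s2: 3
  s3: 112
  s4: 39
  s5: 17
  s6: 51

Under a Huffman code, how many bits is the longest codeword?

5

Merge the two lowest-weight nodes at each step:
merge s2(3) and s1(9): 12
merge 12 and s5(17): 29
merge 29 and s4(39): 68
merge s6(51) and 68: 119
merge s3(112) and 119: 231
Maximum depth reached is 5.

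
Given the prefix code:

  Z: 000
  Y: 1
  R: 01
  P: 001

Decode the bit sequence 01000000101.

RZZYR

Read left to right; each codeword is recognised as soon as it completes (prefix code):
  01→R | 000→Z | 000→Z | 1→Y | 01→R
Decoded message: RZZYR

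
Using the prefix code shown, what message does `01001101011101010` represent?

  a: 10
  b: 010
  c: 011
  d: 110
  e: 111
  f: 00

Read left to right; each codeword is recognised as soon as it completes (prefix code):
  010→b | 011→c | 010→b | 111→e | 010→b | 10→a
Decoded message: bcbeba

bcbeba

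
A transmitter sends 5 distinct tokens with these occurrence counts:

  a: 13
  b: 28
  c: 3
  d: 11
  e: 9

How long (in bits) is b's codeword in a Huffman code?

Repeatedly merge the two smallest:
c(3) + e(9) → 12
d(11) + 12 → 23
a(13) + 23 → 36
b(28) + 36 → 64
b is merged only at the final step, so code length = 1.

1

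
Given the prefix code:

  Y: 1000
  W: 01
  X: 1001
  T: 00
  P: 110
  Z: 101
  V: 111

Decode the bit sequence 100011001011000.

Read left to right; each codeword is recognised as soon as it completes (prefix code):
  1000→Y | 110→P | 01→W | 01→W | 1000→Y
Decoded message: YPWWY

YPWWY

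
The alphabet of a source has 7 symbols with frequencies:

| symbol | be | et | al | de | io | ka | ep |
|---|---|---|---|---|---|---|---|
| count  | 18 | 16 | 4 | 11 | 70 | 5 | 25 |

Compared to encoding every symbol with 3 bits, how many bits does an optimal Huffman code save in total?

Fixed-length: 3 bits × 149 symbols = 447 bits.
Huffman merges:
combine al(4), ka(5) → 9
combine 9, de(11) → 20
combine et(16), be(18) → 34
combine 20, ep(25) → 45
combine 34, 45 → 79
combine io(70), 79 → 149
Huffman total = 9 + 20 + 34 + 45 + 79 + 149 = 336 bits.
Saving = 447 − 336 = 111 bits.

111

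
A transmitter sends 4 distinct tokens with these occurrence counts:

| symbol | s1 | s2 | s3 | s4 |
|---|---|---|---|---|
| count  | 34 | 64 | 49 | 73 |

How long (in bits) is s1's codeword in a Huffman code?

2

Build the tree from the bottom:
merge s1(34) and s3(49): 83
merge s2(64) and s4(73): 137
merge 83 and 137: 220
s1's leaf is at depth 2, giving a 2-bit codeword.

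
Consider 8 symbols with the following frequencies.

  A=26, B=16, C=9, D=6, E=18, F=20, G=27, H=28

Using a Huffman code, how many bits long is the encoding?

437

Merge the two smallest weights repeatedly:
D(6) + C(9) → 15
15 + B(16) → 31
E(18) + F(20) → 38
A(26) + G(27) → 53
H(28) + 31 → 59
38 + 53 → 91
59 + 91 → 150
Total encoded bits = sum of merged weights = 15 + 31 + 38 + 53 + 59 + 91 + 150 = 437.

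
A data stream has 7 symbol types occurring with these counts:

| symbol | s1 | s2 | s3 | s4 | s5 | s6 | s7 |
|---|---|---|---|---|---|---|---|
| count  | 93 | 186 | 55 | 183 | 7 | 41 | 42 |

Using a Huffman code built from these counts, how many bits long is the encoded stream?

Merge the two smallest weights repeatedly:
merge s5(7) and s6(41): 48
merge s7(42) and 48: 90
merge s3(55) and 90: 145
merge s1(93) and 145: 238
merge s4(183) and s2(186): 369
merge 238 and 369: 607
The encoded length is the sum of every internal node's weight: 48 + 90 + 145 + 238 + 369 + 607 = 1497 bits.

1497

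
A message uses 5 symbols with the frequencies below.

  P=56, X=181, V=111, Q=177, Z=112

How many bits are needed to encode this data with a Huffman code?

Greedily combine the two least-frequent nodes:
P(56) + V(111) → 167
Z(112) + 167 → 279
Q(177) + X(181) → 358
279 + 358 → 637
Each symbol's bit-cost is frequency × depth; summing gives 1441 bits (equivalently 167 + 279 + 358 + 637).

1441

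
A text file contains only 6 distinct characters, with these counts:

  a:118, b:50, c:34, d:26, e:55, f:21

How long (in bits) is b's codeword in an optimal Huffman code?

3

Huffman merges, smallest pair first:
f(21) + d(26) → 47
c(34) + 47 → 81
b(50) + e(55) → 105
81 + 105 → 186
a(118) + 186 → 304
b sits 3 levels below the root, so its codeword is 3 bits.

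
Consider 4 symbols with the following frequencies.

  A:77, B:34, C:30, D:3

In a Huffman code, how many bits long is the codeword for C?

3

Repeatedly merge the two smallest:
D(3) + C(30) → 33
33 + B(34) → 67
67 + A(77) → 144
C's leaf is at depth 3, giving a 3-bit codeword.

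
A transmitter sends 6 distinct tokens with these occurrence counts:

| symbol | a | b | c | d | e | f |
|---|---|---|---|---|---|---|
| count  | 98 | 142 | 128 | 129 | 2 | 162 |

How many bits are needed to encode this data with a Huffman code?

Merge the two smallest weights repeatedly:
combine e(2), a(98) → 100
combine 100, c(128) → 228
combine d(129), b(142) → 271
combine f(162), 228 → 390
combine 271, 390 → 661
The encoded length is the sum of every internal node's weight: 100 + 228 + 271 + 390 + 661 = 1650 bits.

1650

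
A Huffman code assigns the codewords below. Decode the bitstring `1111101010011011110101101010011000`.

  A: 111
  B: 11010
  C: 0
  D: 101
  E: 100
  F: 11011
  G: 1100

ABEFBBEGC

Read left to right; each codeword is recognised as soon as it completes (prefix code):
  111→A | 11010→B | 100→E | 11011→F | 11010→B | 11010→B | 100→E | 1100→G | 0→C
Decoded message: ABEFBBEGC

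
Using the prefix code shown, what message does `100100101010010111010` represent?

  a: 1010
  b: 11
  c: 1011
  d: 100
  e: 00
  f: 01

ddadca

Read left to right; each codeword is recognised as soon as it completes (prefix code):
  100→d | 100→d | 1010→a | 100→d | 1011→c | 1010→a
Decoded message: ddadca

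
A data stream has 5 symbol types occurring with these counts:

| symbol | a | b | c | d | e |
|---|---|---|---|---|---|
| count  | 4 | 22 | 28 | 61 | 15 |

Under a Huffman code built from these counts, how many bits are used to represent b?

3

Build the tree from the bottom:
a(4) + e(15) → 19
19 + b(22) → 41
c(28) + 41 → 69
d(61) + 69 → 130
b sits 3 levels below the root, so its codeword is 3 bits.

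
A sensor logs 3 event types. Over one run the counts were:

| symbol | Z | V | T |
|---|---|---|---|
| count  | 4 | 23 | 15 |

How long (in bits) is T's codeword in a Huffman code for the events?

2

Build the tree from the bottom:
combine Z(4), T(15) → 19
combine 19, V(23) → 42
T's leaf is at depth 2, giving a 2-bit codeword.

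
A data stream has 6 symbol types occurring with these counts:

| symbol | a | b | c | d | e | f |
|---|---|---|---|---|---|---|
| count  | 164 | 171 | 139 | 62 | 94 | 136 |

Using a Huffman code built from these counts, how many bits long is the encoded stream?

Merge the two smallest weights repeatedly:
d(62) + e(94) → 156
f(136) + c(139) → 275
156 + a(164) → 320
b(171) + 275 → 446
320 + 446 → 766
The encoded length is the sum of every internal node's weight: 156 + 275 + 320 + 446 + 766 = 1963 bits.

1963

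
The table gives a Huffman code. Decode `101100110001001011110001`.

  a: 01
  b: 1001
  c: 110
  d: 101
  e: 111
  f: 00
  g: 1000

Read left to right; each codeword is recognised as soon as it completes (prefix code):
  101→d | 1001→b | 1000→g | 1001→b | 01→a | 111→e | 00→f | 01→a
Decoded message: dbgbaefa

dbgbaefa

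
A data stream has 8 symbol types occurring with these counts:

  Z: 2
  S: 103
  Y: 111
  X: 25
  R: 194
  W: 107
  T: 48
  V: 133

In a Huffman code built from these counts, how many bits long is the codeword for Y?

3

Repeatedly merge the two smallest:
merge Z(2) and X(25): 27
merge 27 and T(48): 75
merge 75 and S(103): 178
merge W(107) and Y(111): 218
merge V(133) and 178: 311
merge R(194) and 218: 412
merge 311 and 412: 723
The subtree containing Y is merged 3 times, so code length = 3.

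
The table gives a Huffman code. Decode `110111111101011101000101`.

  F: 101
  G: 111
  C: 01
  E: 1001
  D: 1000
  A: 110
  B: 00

Read left to right; each codeword is recognised as soon as it completes (prefix code):
  110→A | 111→G | 111→G | 101→F | 01→C | 110→A | 1000→D | 101→F
Decoded message: AGGFCADF

AGGFCADF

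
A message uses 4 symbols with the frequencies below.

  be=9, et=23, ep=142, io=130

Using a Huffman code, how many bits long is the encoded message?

498

Build the Huffman tree bottom-up:
merge be(9) and et(23): 32
merge 32 and io(130): 162
merge ep(142) and 162: 304
The encoded length is the sum of every internal node's weight: 32 + 162 + 304 = 498 bits.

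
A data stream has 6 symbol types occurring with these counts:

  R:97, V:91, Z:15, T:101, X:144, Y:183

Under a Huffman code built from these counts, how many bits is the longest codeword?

3

Merge the two lowest-weight nodes at each step:
merge Z(15) and V(91): 106
merge R(97) and T(101): 198
merge 106 and X(144): 250
merge Y(183) and 198: 381
merge 250 and 381: 631
Maximum depth reached is 3.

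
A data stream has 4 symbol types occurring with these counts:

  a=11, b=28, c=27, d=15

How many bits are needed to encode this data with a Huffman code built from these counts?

160

Build the Huffman tree bottom-up:
combine a(11), d(15) → 26
combine 26, c(27) → 53
combine b(28), 53 → 81
The encoded length is the sum of every internal node's weight: 26 + 53 + 81 = 160 bits.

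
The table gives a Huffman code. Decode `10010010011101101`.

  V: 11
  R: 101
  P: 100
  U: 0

Read left to right; each codeword is recognised as soon as it completes (prefix code):
  100→P | 100→P | 100→P | 11→V | 101→R | 101→R
Decoded message: PPPVRR

PPPVRR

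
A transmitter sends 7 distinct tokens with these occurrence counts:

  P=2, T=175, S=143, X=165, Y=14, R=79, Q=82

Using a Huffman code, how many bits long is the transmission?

Greedily combine the two least-frequent nodes:
P(2) + Y(14) → 16
16 + R(79) → 95
Q(82) + 95 → 177
S(143) + X(165) → 308
T(175) + 177 → 352
308 + 352 → 660
Each symbol's bit-cost is frequency × depth; summing gives 1608 bits (equivalently 16 + 95 + 177 + 308 + 352 + 660).

1608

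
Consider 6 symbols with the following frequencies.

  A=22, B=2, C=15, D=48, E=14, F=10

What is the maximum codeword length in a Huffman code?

Merge the two lowest-weight nodes at each step:
combine B(2), F(10) → 12
combine 12, E(14) → 26
combine C(15), A(22) → 37
combine 26, 37 → 63
combine D(48), 63 → 111
The rarest symbols sit at the bottom; the longest codeword is 4 bits.

4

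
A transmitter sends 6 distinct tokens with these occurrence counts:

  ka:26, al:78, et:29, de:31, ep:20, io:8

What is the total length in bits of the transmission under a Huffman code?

448

Greedily combine the two least-frequent nodes:
merge io(8) and ep(20): 28
merge ka(26) and 28: 54
merge et(29) and de(31): 60
merge 54 and 60: 114
merge al(78) and 114: 192
Each symbol's bit-cost is frequency × depth; summing gives 448 bits (equivalently 28 + 54 + 60 + 114 + 192).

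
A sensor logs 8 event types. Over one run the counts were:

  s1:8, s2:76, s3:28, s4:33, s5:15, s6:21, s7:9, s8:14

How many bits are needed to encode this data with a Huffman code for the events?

Merge the two smallest weights repeatedly:
s1(8) + s7(9) → 17
s8(14) + s5(15) → 29
17 + s6(21) → 38
s3(28) + 29 → 57
s4(33) + 38 → 71
57 + 71 → 128
s2(76) + 128 → 204
The encoded length is the sum of every internal node's weight: 17 + 29 + 38 + 57 + 71 + 128 + 204 = 544 bits.

544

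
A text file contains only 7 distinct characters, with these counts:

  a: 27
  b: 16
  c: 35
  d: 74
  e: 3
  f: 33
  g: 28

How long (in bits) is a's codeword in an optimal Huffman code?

3

Huffman merges, smallest pair first:
merge e(3) and b(16): 19
merge 19 and a(27): 46
merge g(28) and f(33): 61
merge c(35) and 46: 81
merge 61 and d(74): 135
merge 81 and 135: 216
The subtree containing a is merged 3 times, so code length = 3.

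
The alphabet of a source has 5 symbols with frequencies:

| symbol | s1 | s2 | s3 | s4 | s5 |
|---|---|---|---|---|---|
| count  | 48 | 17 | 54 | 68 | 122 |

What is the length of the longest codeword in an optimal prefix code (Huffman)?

Merge the two lowest-weight nodes at each step:
s2(17) + s1(48) → 65
s3(54) + 65 → 119
s4(68) + 119 → 187
s5(122) + 187 → 309
Maximum depth reached is 4.

4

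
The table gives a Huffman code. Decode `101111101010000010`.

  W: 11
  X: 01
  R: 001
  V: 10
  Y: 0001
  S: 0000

Read left to right; each codeword is recognised as soon as it completes (prefix code):
  10→V | 11→W | 11→W | 10→V | 10→V | 10→V | 0000→S | 10→V
Decoded message: VWWVVVSV

VWWVVVSV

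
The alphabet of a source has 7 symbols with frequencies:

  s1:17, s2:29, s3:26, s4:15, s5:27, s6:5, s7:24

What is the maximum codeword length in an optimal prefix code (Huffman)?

4

Merge the two lowest-weight nodes at each step:
merge s6(5) and s4(15): 20
merge s1(17) and 20: 37
merge s7(24) and s3(26): 50
merge s5(27) and s2(29): 56
merge 37 and 50: 87
merge 56 and 87: 143
The first pair merged (s6, s4) ends up deepest, at depth 4.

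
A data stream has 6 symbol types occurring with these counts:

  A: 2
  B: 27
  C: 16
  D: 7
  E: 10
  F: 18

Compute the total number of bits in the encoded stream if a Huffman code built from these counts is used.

188

Build the Huffman tree bottom-up:
merge A(2) and D(7): 9
merge 9 and E(10): 19
merge C(16) and F(18): 34
merge 19 and B(27): 46
merge 34 and 46: 80
Each symbol's bit-cost is frequency × depth; summing gives 188 bits (equivalently 9 + 19 + 34 + 46 + 80).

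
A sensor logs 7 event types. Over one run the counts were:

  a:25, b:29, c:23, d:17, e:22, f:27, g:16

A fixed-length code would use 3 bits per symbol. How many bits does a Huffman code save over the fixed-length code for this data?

Fixed-length: 3 bits × 159 symbols = 477 bits.
Huffman merges:
merge g(16) and d(17): 33
merge e(22) and c(23): 45
merge a(25) and f(27): 52
merge b(29) and 33: 62
merge 45 and 52: 97
merge 62 and 97: 159
Huffman total = 33 + 45 + 52 + 62 + 97 + 159 = 448 bits.
Saving = 477 − 448 = 29 bits.

29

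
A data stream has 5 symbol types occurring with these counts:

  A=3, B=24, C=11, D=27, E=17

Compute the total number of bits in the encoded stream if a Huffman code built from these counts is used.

178

Greedily combine the two least-frequent nodes:
combine A(3), C(11) → 14
combine 14, E(17) → 31
combine B(24), D(27) → 51
combine 31, 51 → 82
The encoded length is the sum of every internal node's weight: 14 + 31 + 51 + 82 = 178 bits.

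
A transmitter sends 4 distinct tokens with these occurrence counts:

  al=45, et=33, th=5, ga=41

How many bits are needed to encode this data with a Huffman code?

241

Greedily combine the two least-frequent nodes:
th(5) + et(33) → 38
38 + ga(41) → 79
al(45) + 79 → 124
Total encoded bits = sum of merged weights = 38 + 79 + 124 = 241.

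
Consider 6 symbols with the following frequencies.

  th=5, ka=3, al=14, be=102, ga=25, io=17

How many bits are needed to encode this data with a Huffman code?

Greedily combine the two least-frequent nodes:
ka(3) + th(5) → 8
8 + al(14) → 22
io(17) + 22 → 39
ga(25) + 39 → 64
64 + be(102) → 166
The encoded length is the sum of every internal node's weight: 8 + 22 + 39 + 64 + 166 = 299 bits.

299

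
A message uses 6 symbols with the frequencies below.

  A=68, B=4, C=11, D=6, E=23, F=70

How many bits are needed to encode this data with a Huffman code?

Merge the two smallest weights repeatedly:
merge B(4) and D(6): 10
merge 10 and C(11): 21
merge 21 and E(23): 44
merge 44 and A(68): 112
merge F(70) and 112: 182
Each symbol's bit-cost is frequency × depth; summing gives 369 bits (equivalently 10 + 21 + 44 + 112 + 182).

369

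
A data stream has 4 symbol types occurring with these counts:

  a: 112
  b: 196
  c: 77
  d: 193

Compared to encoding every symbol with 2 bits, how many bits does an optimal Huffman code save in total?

7

Fixed-length: 2 bits × 578 symbols = 1156 bits.
Huffman merges:
c(77) + a(112) → 189
189 + d(193) → 382
b(196) + 382 → 578
Huffman total = 189 + 382 + 578 = 1149 bits.
Saving = 1156 − 1149 = 7 bits.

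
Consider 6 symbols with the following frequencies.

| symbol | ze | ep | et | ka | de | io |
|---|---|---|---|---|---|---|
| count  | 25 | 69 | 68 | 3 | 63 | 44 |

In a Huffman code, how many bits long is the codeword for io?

Build the tree from the bottom:
ka(3) + ze(25) → 28
28 + io(44) → 72
de(63) + et(68) → 131
ep(69) + 72 → 141
131 + 141 → 272
The subtree containing io is merged 3 times, so code length = 3.

3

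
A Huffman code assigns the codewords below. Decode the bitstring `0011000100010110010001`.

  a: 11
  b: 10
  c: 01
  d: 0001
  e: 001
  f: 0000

Read left to right; each codeword is recognised as soon as it completes (prefix code):
  001→e | 10→b | 001→e | 0001→d | 01→c | 10→b | 01→c | 0001→d
Decoded message: ebedcbcd

ebedcbcd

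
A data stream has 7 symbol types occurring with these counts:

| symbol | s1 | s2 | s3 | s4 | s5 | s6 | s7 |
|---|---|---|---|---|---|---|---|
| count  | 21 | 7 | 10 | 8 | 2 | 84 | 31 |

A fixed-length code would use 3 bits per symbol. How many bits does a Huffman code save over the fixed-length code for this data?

146

Fixed-length: 3 bits × 163 symbols = 489 bits.
Huffman merges:
combine s5(2), s2(7) → 9
combine s4(8), 9 → 17
combine s3(10), 17 → 27
combine s1(21), 27 → 48
combine s7(31), 48 → 79
combine 79, s6(84) → 163
Huffman total = 9 + 17 + 27 + 48 + 79 + 163 = 343 bits.
Saving = 489 − 343 = 146 bits.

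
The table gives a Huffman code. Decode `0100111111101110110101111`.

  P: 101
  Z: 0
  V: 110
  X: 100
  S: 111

Read left to right; each codeword is recognised as soon as it completes (prefix code):
  0→Z | 100→X | 111→S | 111→S | 101→P | 110→V | 110→V | 101→P | 111→S
Decoded message: ZXSSPVVPS

ZXSSPVVPS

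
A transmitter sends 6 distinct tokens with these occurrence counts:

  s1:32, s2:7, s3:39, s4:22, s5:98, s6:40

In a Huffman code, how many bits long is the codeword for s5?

1

Build the tree from the bottom:
merge s2(7) and s4(22): 29
merge 29 and s1(32): 61
merge s3(39) and s6(40): 79
merge 61 and 79: 140
merge s5(98) and 140: 238
s5 is merged only at the final step, so code length = 1.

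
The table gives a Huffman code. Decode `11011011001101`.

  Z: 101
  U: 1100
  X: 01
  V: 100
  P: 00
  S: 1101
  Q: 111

Read left to right; each codeword is recognised as soon as it completes (prefix code):
  1101→S | 101→Z | 100→V | 1101→S
Decoded message: SZVS

SZVS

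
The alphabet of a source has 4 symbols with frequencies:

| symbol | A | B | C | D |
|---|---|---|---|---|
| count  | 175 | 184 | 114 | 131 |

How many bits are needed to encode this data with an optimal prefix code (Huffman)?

Build the Huffman tree bottom-up:
C(114) + D(131) → 245
A(175) + B(184) → 359
245 + 359 → 604
Each symbol's bit-cost is frequency × depth; summing gives 1208 bits (equivalently 245 + 359 + 604).

1208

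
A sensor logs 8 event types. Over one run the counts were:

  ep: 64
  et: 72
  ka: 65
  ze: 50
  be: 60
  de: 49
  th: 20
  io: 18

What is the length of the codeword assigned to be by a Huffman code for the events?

Repeatedly merge the two smallest:
combine io(18), th(20) → 38
combine 38, de(49) → 87
combine ze(50), be(60) → 110
combine ep(64), ka(65) → 129
combine et(72), 87 → 159
combine 110, 129 → 239
combine 159, 239 → 398
be's leaf is at depth 3, giving a 3-bit codeword.

3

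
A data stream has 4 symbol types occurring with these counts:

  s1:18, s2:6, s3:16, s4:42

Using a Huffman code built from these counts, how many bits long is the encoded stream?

Build the Huffman tree bottom-up:
combine s2(6), s3(16) → 22
combine s1(18), 22 → 40
combine 40, s4(42) → 82
Each symbol's bit-cost is frequency × depth; summing gives 144 bits (equivalently 22 + 40 + 82).

144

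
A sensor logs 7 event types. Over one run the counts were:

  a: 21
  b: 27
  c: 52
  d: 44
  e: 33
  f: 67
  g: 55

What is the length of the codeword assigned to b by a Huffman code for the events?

4

Repeatedly merge the two smallest:
combine a(21), b(27) → 48
combine e(33), d(44) → 77
combine 48, c(52) → 100
combine g(55), f(67) → 122
combine 77, 100 → 177
combine 122, 177 → 299
b sits 4 levels below the root, so its codeword is 4 bits.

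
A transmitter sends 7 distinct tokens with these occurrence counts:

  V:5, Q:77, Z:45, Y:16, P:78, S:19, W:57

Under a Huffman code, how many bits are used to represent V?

Huffman merges, smallest pair first:
merge V(5) and Y(16): 21
merge S(19) and 21: 40
merge 40 and Z(45): 85
merge W(57) and Q(77): 134
merge P(78) and 85: 163
merge 134 and 163: 297
The subtree containing V is merged 5 times, so code length = 5.

5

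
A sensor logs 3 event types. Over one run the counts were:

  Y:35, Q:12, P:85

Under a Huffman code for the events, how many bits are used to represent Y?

2

Build the tree from the bottom:
merge Q(12) and Y(35): 47
merge 47 and P(85): 132
Y sits 2 levels below the root, so its codeword is 2 bits.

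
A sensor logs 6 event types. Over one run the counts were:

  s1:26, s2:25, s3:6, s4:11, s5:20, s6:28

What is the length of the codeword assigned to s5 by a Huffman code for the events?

3

Build the tree from the bottom:
s3(6) + s4(11) → 17
17 + s5(20) → 37
s2(25) + s1(26) → 51
s6(28) + 37 → 65
51 + 65 → 116
s5's leaf is at depth 3, giving a 3-bit codeword.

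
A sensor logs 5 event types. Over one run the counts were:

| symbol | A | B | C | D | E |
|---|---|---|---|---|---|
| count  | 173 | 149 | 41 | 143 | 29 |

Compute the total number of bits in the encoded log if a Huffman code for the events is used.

Greedily combine the two least-frequent nodes:
combine E(29), C(41) → 70
combine 70, D(143) → 213
combine B(149), A(173) → 322
combine 213, 322 → 535
The encoded length is the sum of every internal node's weight: 70 + 213 + 322 + 535 = 1140 bits.

1140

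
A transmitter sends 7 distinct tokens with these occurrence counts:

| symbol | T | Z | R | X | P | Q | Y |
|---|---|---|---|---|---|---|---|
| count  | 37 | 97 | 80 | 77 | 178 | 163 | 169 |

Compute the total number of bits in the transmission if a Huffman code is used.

2170

Build the Huffman tree bottom-up:
combine T(37), X(77) → 114
combine R(80), Z(97) → 177
combine 114, Q(163) → 277
combine Y(169), 177 → 346
combine P(178), 277 → 455
combine 346, 455 → 801
Total encoded bits = sum of merged weights = 114 + 177 + 277 + 346 + 455 + 801 = 2170.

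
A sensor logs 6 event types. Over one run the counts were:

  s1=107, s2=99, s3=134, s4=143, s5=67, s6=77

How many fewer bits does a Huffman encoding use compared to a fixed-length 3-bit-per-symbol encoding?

277

Fixed-length: 3 bits × 627 symbols = 1881 bits.
Huffman merges:
combine s5(67), s6(77) → 144
combine s2(99), s1(107) → 206
combine s3(134), s4(143) → 277
combine 144, 206 → 350
combine 277, 350 → 627
Huffman total = 144 + 206 + 277 + 350 + 627 = 1604 bits.
Saving = 1881 − 1604 = 277 bits.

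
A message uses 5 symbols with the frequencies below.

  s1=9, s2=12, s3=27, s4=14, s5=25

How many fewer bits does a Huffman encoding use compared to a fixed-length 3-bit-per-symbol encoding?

66

Fixed-length: 3 bits × 87 symbols = 261 bits.
Huffman merges:
combine s1(9), s2(12) → 21
combine s4(14), 21 → 35
combine s5(25), s3(27) → 52
combine 35, 52 → 87
Huffman total = 21 + 35 + 52 + 87 = 195 bits.
Saving = 261 − 195 = 66 bits.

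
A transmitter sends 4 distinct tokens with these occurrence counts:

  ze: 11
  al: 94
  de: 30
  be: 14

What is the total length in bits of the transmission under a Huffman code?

Greedily combine the two least-frequent nodes:
merge ze(11) and be(14): 25
merge 25 and de(30): 55
merge 55 and al(94): 149
The encoded length is the sum of every internal node's weight: 25 + 55 + 149 = 229 bits.

229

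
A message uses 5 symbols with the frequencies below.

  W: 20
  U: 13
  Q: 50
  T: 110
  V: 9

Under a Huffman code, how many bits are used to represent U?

4

Huffman merges, smallest pair first:
combine V(9), U(13) → 22
combine W(20), 22 → 42
combine 42, Q(50) → 92
combine 92, T(110) → 202
U sits 4 levels below the root, so its codeword is 4 bits.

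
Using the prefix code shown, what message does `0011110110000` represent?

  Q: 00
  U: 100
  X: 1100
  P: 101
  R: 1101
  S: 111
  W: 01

QSPUQ

Read left to right; each codeword is recognised as soon as it completes (prefix code):
  00→Q | 111→S | 101→P | 100→U | 00→Q
Decoded message: QSPUQ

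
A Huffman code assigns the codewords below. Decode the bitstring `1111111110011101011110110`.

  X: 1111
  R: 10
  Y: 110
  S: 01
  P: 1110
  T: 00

XXRSYRXSR

Read left to right; each codeword is recognised as soon as it completes (prefix code):
  1111→X | 1111→X | 10→R | 01→S | 110→Y | 10→R | 1111→X | 01→S | 10→R
Decoded message: XXRSYRXSR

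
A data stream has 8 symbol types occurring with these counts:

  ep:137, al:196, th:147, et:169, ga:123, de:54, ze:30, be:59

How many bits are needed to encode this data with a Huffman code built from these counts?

Build the Huffman tree bottom-up:
ze(30) + de(54) → 84
be(59) + 84 → 143
ga(123) + ep(137) → 260
143 + th(147) → 290
et(169) + al(196) → 365
260 + 290 → 550
365 + 550 → 915
Each symbol's bit-cost is frequency × depth; summing gives 2607 bits (equivalently 84 + 143 + 260 + 290 + 365 + 550 + 915).

2607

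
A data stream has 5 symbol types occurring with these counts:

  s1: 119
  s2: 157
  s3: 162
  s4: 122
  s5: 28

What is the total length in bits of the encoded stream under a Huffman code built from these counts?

Build the Huffman tree bottom-up:
merge s5(28) and s1(119): 147
merge s4(122) and 147: 269
merge s2(157) and s3(162): 319
merge 269 and 319: 588
Each symbol's bit-cost is frequency × depth; summing gives 1323 bits (equivalently 147 + 269 + 319 + 588).

1323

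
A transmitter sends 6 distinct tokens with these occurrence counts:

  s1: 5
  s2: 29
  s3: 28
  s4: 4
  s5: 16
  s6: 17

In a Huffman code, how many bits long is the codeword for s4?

4

Huffman merges, smallest pair first:
s4(4) + s1(5) → 9
9 + s5(16) → 25
s6(17) + 25 → 42
s3(28) + s2(29) → 57
42 + 57 → 99
The subtree containing s4 is merged 4 times, so code length = 4.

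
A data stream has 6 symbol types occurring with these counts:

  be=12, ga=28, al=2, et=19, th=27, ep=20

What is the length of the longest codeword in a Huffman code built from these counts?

4

Merge the two lowest-weight nodes at each step:
merge al(2) and be(12): 14
merge 14 and et(19): 33
merge ep(20) and th(27): 47
merge ga(28) and 33: 61
merge 47 and 61: 108
The rarest symbols sit at the bottom; the longest codeword is 4 bits.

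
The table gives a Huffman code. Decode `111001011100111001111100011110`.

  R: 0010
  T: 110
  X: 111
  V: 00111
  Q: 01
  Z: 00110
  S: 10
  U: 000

Read left to right; each codeword is recognised as soon as it completes (prefix code):
  111→X | 0010→R | 111→X | 00111→V | 00111→V | 110→T | 00111→V | 10→S
Decoded message: XRXVVTVS

XRXVVTVS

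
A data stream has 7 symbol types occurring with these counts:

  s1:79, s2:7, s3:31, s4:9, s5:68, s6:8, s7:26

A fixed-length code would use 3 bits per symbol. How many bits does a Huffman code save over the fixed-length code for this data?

Fixed-length: 3 bits × 228 symbols = 684 bits.
Huffman merges:
merge s2(7) and s6(8): 15
merge s4(9) and 15: 24
merge 24 and s7(26): 50
merge s3(31) and 50: 81
merge s5(68) and s1(79): 147
merge 81 and 147: 228
Huffman total = 15 + 24 + 50 + 81 + 147 + 228 = 545 bits.
Saving = 684 − 545 = 139 bits.

139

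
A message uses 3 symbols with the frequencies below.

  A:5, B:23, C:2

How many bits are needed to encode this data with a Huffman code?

37

Greedily combine the two least-frequent nodes:
C(2) + A(5) → 7
7 + B(23) → 30
Total encoded bits = sum of merged weights = 7 + 30 = 37.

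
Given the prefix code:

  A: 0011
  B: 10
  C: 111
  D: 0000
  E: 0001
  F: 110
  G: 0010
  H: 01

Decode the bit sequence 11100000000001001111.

Read left to right; each codeword is recognised as soon as it completes (prefix code):
  111→C | 0000→D | 0000→D | 0010→G | 01→H | 111→C
Decoded message: CDDGHC

CDDGHC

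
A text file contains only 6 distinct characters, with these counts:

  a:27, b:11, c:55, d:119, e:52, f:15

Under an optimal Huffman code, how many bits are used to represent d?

Huffman merges, smallest pair first:
merge b(11) and f(15): 26
merge 26 and a(27): 53
merge e(52) and 53: 105
merge c(55) and 105: 160
merge d(119) and 160: 279
d is a child of the root — depth 1, so its codeword is a single bit.

1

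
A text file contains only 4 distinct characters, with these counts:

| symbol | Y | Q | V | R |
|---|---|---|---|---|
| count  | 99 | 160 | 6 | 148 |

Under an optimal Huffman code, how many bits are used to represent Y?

3

Build the tree from the bottom:
merge V(6) and Y(99): 105
merge 105 and R(148): 253
merge Q(160) and 253: 413
Y sits 3 levels below the root, so its codeword is 3 bits.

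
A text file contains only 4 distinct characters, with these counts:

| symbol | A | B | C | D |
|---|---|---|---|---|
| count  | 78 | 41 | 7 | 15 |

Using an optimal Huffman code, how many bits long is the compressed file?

226

Build the Huffman tree bottom-up:
combine C(7), D(15) → 22
combine 22, B(41) → 63
combine 63, A(78) → 141
Each symbol's bit-cost is frequency × depth; summing gives 226 bits (equivalently 22 + 63 + 141).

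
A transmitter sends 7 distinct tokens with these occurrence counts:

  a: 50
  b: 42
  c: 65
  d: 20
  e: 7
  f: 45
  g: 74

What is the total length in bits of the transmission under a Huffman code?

Merge the two smallest weights repeatedly:
e(7) + d(20) → 27
27 + b(42) → 69
f(45) + a(50) → 95
c(65) + 69 → 134
g(74) + 95 → 169
134 + 169 → 303
Total encoded bits = sum of merged weights = 27 + 69 + 95 + 134 + 169 + 303 = 797.

797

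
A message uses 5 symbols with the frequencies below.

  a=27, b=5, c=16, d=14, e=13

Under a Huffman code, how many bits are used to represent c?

Build the tree from the bottom:
merge b(5) and e(13): 18
merge d(14) and c(16): 30
merge 18 and a(27): 45
merge 30 and 45: 75
The subtree containing c is merged 2 times, so code length = 2.

2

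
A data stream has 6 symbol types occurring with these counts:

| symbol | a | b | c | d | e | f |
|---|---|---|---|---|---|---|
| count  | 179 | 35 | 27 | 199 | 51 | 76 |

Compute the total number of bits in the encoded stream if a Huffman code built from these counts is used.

Greedily combine the two least-frequent nodes:
merge c(27) and b(35): 62
merge e(51) and 62: 113
merge f(76) and 113: 189
merge a(179) and 189: 368
merge d(199) and 368: 567
Total encoded bits = sum of merged weights = 62 + 113 + 189 + 368 + 567 = 1299.

1299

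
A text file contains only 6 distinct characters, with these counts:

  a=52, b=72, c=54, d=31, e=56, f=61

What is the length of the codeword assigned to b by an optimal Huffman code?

2

Huffman merges, smallest pair first:
combine d(31), a(52) → 83
combine c(54), e(56) → 110
combine f(61), b(72) → 133
combine 83, 110 → 193
combine 133, 193 → 326
The subtree containing b is merged 2 times, so code length = 2.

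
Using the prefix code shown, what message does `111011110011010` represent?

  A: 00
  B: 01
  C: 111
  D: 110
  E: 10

Read left to right; each codeword is recognised as soon as it completes (prefix code):
  111→C | 01→B | 111→C | 00→A | 110→D | 10→E
Decoded message: CBCADE

CBCADE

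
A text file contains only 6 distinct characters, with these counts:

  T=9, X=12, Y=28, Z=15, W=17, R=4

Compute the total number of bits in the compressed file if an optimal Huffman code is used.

Greedily combine the two least-frequent nodes:
combine R(4), T(9) → 13
combine X(12), 13 → 25
combine Z(15), W(17) → 32
combine 25, Y(28) → 53
combine 32, 53 → 85
The encoded length is the sum of every internal node's weight: 13 + 25 + 32 + 53 + 85 = 208 bits.

208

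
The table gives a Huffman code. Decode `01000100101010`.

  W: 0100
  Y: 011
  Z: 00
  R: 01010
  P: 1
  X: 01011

WWPR

Read left to right; each codeword is recognised as soon as it completes (prefix code):
  0100→W | 0100→W | 1→P | 01010→R
Decoded message: WWPR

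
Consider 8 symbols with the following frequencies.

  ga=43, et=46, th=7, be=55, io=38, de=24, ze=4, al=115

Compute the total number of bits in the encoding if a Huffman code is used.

Build the Huffman tree bottom-up:
merge ze(4) and th(7): 11
merge 11 and de(24): 35
merge 35 and io(38): 73
merge ga(43) and et(46): 89
merge be(55) and 73: 128
merge 89 and al(115): 204
merge 128 and 204: 332
The encoded length is the sum of every internal node's weight: 11 + 35 + 73 + 89 + 128 + 204 + 332 = 872 bits.

872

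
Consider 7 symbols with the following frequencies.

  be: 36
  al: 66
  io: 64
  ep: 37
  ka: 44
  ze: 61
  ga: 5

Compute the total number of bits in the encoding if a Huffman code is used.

850

Greedily combine the two least-frequent nodes:
combine ga(5), be(36) → 41
combine ep(37), 41 → 78
combine ka(44), ze(61) → 105
combine io(64), al(66) → 130
combine 78, 105 → 183
combine 130, 183 → 313
Each symbol's bit-cost is frequency × depth; summing gives 850 bits (equivalently 41 + 78 + 105 + 130 + 183 + 313).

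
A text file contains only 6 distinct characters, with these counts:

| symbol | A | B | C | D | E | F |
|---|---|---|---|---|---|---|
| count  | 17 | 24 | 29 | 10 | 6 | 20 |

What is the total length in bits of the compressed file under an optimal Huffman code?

261

Greedily combine the two least-frequent nodes:
merge E(6) and D(10): 16
merge 16 and A(17): 33
merge F(20) and B(24): 44
merge C(29) and 33: 62
merge 44 and 62: 106
Each symbol's bit-cost is frequency × depth; summing gives 261 bits (equivalently 16 + 33 + 44 + 62 + 106).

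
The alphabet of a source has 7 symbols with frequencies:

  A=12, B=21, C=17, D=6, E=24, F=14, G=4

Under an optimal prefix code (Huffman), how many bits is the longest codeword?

4

Merge the two lowest-weight nodes at each step:
combine G(4), D(6) → 10
combine 10, A(12) → 22
combine F(14), C(17) → 31
combine B(21), 22 → 43
combine E(24), 31 → 55
combine 43, 55 → 98
The first pair merged (G, D) ends up deepest, at depth 4.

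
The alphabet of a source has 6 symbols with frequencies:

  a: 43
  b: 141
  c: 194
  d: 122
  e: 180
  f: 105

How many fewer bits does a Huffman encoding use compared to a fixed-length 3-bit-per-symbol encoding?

374

Fixed-length: 3 bits × 785 symbols = 2355 bits.
Huffman merges:
merge a(43) and f(105): 148
merge d(122) and b(141): 263
merge 148 and e(180): 328
merge c(194) and 263: 457
merge 328 and 457: 785
Huffman total = 148 + 263 + 328 + 457 + 785 = 1981 bits.
Saving = 2355 − 1981 = 374 bits.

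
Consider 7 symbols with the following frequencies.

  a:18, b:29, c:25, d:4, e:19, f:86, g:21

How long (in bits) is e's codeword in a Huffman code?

4

Repeatedly merge the two smallest:
d(4) + a(18) → 22
e(19) + g(21) → 40
22 + c(25) → 47
b(29) + 40 → 69
47 + 69 → 116
f(86) + 116 → 202
e sits 4 levels below the root, so its codeword is 4 bits.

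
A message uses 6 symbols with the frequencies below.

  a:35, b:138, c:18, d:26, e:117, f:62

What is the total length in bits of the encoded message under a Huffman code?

915

Merge the two smallest weights repeatedly:
merge c(18) and d(26): 44
merge a(35) and 44: 79
merge f(62) and 79: 141
merge e(117) and b(138): 255
merge 141 and 255: 396
The encoded length is the sum of every internal node's weight: 44 + 79 + 141 + 255 + 396 = 915 bits.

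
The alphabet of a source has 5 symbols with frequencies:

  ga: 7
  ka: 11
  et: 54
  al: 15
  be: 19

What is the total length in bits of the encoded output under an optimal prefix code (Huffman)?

209

Greedily combine the two least-frequent nodes:
ga(7) + ka(11) → 18
al(15) + 18 → 33
be(19) + 33 → 52
52 + et(54) → 106
The encoded length is the sum of every internal node's weight: 18 + 33 + 52 + 106 = 209 bits.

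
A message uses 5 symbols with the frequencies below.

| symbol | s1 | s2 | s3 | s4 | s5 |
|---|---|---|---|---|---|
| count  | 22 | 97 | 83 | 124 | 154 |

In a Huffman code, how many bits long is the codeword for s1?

3

Huffman merges, smallest pair first:
s1(22) + s3(83) → 105
s2(97) + 105 → 202
s4(124) + s5(154) → 278
202 + 278 → 480
s1's leaf is at depth 3, giving a 3-bit codeword.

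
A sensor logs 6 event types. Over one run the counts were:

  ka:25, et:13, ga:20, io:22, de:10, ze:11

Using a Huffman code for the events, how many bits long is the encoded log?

256

Merge the two smallest weights repeatedly:
merge de(10) and ze(11): 21
merge et(13) and ga(20): 33
merge 21 and io(22): 43
merge ka(25) and 33: 58
merge 43 and 58: 101
Each symbol's bit-cost is frequency × depth; summing gives 256 bits (equivalently 21 + 33 + 43 + 58 + 101).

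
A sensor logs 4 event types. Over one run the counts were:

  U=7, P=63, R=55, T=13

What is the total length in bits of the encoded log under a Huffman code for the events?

Greedily combine the two least-frequent nodes:
U(7) + T(13) → 20
20 + R(55) → 75
P(63) + 75 → 138
The encoded length is the sum of every internal node's weight: 20 + 75 + 138 = 233 bits.

233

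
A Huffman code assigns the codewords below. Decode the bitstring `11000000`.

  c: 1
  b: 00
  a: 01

ccbbb

Read left to right; each codeword is recognised as soon as it completes (prefix code):
  1→c | 1→c | 00→b | 00→b | 00→b
Decoded message: ccbbb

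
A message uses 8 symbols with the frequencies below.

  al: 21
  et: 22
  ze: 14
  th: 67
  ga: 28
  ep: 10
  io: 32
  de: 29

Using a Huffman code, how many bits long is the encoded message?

Merge the two smallest weights repeatedly:
combine ep(10), ze(14) → 24
combine al(21), et(22) → 43
combine 24, ga(28) → 52
combine de(29), io(32) → 61
combine 43, 52 → 95
combine 61, th(67) → 128
combine 95, 128 → 223
The encoded length is the sum of every internal node's weight: 24 + 43 + 52 + 61 + 95 + 128 + 223 = 626 bits.

626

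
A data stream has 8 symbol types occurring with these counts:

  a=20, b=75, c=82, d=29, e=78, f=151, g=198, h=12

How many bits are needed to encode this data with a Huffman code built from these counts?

Greedily combine the two least-frequent nodes:
merge h(12) and a(20): 32
merge d(29) and 32: 61
merge 61 and b(75): 136
merge e(78) and c(82): 160
merge 136 and f(151): 287
merge 160 and g(198): 358
merge 287 and 358: 645
Total encoded bits = sum of merged weights = 32 + 61 + 136 + 160 + 287 + 358 + 645 = 1679.

1679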